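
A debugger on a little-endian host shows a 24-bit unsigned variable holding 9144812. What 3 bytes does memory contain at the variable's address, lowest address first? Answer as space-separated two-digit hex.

9144812 in hexadecimal, padded to 24 bits, is 0x8B89EC.
Split into bytes (most-significant first): 8B 89 EC.
Little-endian: lowest address holds the least-significant byte.
So at ascending addresses the bytes are EC 89 8B.

EC 89 8B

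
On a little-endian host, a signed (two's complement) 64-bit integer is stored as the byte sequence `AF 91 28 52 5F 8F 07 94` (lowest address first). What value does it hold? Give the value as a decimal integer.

Little-endian: lowest address holds the least-significant byte.
Reassemble most-significant byte first: 94 07 8F 5F 52 28 91 AF → 0x94078F5F522891AF.
Top bit is set, so as a signed 64-bit value this is 0x94078F5F522891AF − 2^64 = -7780092191696186961.

-7780092191696186961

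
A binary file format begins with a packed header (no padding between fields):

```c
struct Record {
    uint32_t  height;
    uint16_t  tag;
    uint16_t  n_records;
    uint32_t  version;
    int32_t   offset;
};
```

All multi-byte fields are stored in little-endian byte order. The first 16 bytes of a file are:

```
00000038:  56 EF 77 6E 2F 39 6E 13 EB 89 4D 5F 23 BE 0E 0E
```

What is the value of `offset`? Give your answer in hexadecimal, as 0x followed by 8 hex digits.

0x0E0EBE23

`offset` follows `height` (4 B), `tag` (2 B), `n_records` (2 B), `version` (4 B), so it starts at offset 4 + 2 + 2 + 4 = 12 and occupies 4 bytes.
Bytes at offsets 12..15: 23 BE 0E 0E.
In little-endian order the low byte comes first in memory.
Reassemble most-significant byte first: 0E 0E BE 23 → 0x0E0EBE23.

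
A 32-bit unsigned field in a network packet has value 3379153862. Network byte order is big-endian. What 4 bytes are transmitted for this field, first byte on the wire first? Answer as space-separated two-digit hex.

3379153862 in hexadecimal, padded to 32 bits, is 0xC969CBC6.
Split into bytes (most-significant first): C9 69 CB C6.
In big-endian order the high byte comes first in memory.
So the memory order matches the most-significant-first order: C9 69 CB C6.

C9 69 CB C6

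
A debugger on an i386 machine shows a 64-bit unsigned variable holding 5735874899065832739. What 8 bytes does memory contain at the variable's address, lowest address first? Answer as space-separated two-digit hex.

23 05 E6 AA D4 EB 99 4F

5735874899065832739 in hexadecimal, padded to 64 bits, is 0x4F99EBD4AAE60523.
Split into bytes (most-significant first): 4F 99 EB D4 AA E6 05 23.
Little-endian stores the least-significant byte at the lowest address.
So at ascending addresses the bytes are 23 05 E6 AA D4 EB 99 4F.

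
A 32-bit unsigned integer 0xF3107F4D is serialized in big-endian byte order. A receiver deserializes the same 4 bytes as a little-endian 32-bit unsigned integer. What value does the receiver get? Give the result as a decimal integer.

1300173043

Stored big-endian, the bytes at ascending addresses are F3 10 7F 4D.
Read back as little-endian, the first byte is least significant, giving 0x4D7F10F3.
0x4D7F10F3 = 1300173043.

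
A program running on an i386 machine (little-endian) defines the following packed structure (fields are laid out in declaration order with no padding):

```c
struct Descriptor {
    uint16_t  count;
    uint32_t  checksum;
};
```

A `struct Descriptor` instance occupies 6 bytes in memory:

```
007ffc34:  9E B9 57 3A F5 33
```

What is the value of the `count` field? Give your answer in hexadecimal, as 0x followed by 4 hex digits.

`count` is the first field, at byte offset 0, occupying 2 bytes.
Bytes at offsets 0..1: 9E B9.
Little-endian stores the least-significant byte at the lowest address.
Reassemble most-significant byte first: B9 9E → 0xB99E.

0xB99E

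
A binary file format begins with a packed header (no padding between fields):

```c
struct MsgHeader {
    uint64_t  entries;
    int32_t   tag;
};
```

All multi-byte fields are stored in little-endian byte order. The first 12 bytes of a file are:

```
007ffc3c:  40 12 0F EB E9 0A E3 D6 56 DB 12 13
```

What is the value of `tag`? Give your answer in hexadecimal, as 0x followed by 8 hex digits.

0x1312DB56

`tag` follows `entries` (8 bytes), so it starts at byte offset 8 and occupies 4 bytes.
Bytes at offsets 8..11: 56 DB 12 13.
Little-endian stores the least-significant byte at the lowest address.
Reassemble most-significant byte first: 13 12 DB 56 → 0x1312DB56.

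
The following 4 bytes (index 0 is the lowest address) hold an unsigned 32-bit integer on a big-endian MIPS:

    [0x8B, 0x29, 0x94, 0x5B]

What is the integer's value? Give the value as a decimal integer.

2334757979

In big-endian order the high byte comes first in memory.
The bytes are already most-significant first: 0x8B29945B.
0x8B29945B = 2334757979.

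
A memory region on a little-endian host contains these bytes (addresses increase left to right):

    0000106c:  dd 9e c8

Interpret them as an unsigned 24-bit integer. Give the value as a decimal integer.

Little-endian stores the least-significant byte at the lowest address.
Reassemble most-significant byte first: C8 9E DD → 0xC89EDD.
0xC89EDD = 13147869.

13147869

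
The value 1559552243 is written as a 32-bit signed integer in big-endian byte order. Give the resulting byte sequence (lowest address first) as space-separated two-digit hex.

1559552243 in hexadecimal, padded to 32 bits, is 0x5CF4E0F3.
Split into bytes (most-significant first): 5C F4 E0 F3.
Big-endian: lowest address holds the most-significant byte.
So the memory order matches the most-significant-first order: 5C F4 E0 F3.

5C F4 E0 F3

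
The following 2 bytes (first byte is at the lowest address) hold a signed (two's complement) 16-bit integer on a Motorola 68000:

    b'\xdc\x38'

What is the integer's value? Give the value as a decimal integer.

-9160

In big-endian order the high byte comes first in memory.
The bytes are already most-significant first: 0xDC38.
Top bit is set, so as a signed 16-bit value this is 0xDC38 − 2^16 = -9160.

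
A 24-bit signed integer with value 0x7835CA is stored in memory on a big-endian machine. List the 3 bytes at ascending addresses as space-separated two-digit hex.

Split into bytes (most-significant first): 78 35 CA.
Big-endian: lowest address holds the most-significant byte.
So the memory order matches the most-significant-first order: 78 35 CA.

78 35 CA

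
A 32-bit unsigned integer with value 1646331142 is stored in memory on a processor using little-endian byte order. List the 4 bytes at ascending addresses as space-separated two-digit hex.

06 05 21 62

1646331142 in hexadecimal, padded to 32 bits, is 0x62210506.
Split into bytes (most-significant first): 62 21 05 06.
In little-endian order the low byte comes first in memory.
So at ascending addresses the bytes are 06 05 21 62.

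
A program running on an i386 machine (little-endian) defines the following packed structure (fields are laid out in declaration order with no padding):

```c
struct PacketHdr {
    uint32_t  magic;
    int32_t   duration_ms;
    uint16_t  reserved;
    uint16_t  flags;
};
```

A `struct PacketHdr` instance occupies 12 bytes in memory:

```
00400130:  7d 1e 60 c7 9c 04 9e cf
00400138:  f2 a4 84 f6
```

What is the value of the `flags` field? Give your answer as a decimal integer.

`flags` follows `magic` (4 B), `duration_ms` (4 B), `reserved` (2 B), so it starts at offset 4 + 4 + 2 = 10 and occupies 2 bytes.
Bytes at offsets 10..11: 84 F6.
Little-endian: lowest address holds the least-significant byte.
Reassemble most-significant byte first: F6 84 → 0xF684.
0xF684 = 63108.

63108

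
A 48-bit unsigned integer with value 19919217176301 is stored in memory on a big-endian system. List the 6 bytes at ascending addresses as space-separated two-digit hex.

12 1D CD DD 2E ED

19919217176301 in hexadecimal, padded to 48 bits, is 0x121DCDDD2EED.
Split into bytes (most-significant first): 12 1D CD DD 2E ED.
Big-endian stores the most-significant byte at the lowest address.
So the memory order matches the most-significant-first order: 12 1D CD DD 2E ED.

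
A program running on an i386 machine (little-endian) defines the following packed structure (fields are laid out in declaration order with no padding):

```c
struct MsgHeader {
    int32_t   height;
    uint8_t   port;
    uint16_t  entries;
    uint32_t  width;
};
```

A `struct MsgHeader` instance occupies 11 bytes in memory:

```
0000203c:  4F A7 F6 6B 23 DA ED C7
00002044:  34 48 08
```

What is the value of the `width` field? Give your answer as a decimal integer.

138949831

`width` follows `height` (4 B), `port` (1 B), `entries` (2 B), so it starts at offset 4 + 1 + 2 = 7 and occupies 4 bytes.
Bytes at offsets 7..10: C7 34 48 08.
Little-endian stores the least-significant byte at the lowest address.
Reassemble most-significant byte first: 08 48 34 C7 → 0x084834C7.
0x084834C7 = 138949831.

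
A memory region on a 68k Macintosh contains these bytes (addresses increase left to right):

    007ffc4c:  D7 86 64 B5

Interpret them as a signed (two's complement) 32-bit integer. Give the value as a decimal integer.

Big-endian: lowest address holds the most-significant byte.
The bytes are already most-significant first: 0xD78664B5.
Top bit is set, so as a signed 32-bit value this is 0xD78664B5 − 2^32 = -679058251.

-679058251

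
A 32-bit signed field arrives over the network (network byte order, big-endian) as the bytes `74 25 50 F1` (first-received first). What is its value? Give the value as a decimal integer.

Big-endian: lowest address holds the most-significant byte.
The bytes are already most-significant first: 0x742550F1.
0x742550F1 = 1948602609.

1948602609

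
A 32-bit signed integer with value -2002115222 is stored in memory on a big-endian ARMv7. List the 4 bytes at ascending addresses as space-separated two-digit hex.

Two's complement of -2002115222 in 32 bits: 2002115222 = 0x7755DA96; invert → 0x88AA2569; add 1 → 0x88AA256A.
Split into bytes (most-significant first): 88 AA 25 6A.
In big-endian order the high byte comes first in memory.
So the memory order matches the most-significant-first order: 88 AA 25 6A.

88 AA 25 6A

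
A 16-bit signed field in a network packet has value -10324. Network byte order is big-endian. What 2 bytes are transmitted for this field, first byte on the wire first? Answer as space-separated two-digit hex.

D7 AC

Two's complement of -10324 in 16 bits: 10324 = 0x2854; invert → 0xD7AB; add 1 → 0xD7AC.
Split into bytes (most-significant first): D7 AC.
Big-endian: lowest address holds the most-significant byte.
So the memory order matches the most-significant-first order: D7 AC.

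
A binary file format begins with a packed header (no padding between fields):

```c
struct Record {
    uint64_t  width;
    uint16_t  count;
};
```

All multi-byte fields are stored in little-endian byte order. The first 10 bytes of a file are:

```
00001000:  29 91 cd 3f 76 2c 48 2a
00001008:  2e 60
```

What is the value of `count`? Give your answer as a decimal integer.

24622

`count` follows `width` (8 bytes), so it starts at byte offset 8 and occupies 2 bytes.
Bytes at offsets 8..9: 2E 60.
In little-endian order the low byte comes first in memory.
Reassemble most-significant byte first: 60 2E → 0x602E.
0x602E = 24622.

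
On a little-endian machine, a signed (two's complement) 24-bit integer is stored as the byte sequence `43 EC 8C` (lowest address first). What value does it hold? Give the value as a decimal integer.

-7541693

Little-endian stores the least-significant byte at the lowest address.
Reassemble most-significant byte first: 8C EC 43 → 0x8CEC43.
Top bit is set, so as a signed 24-bit value this is 0x8CEC43 − 2^24 = -7541693.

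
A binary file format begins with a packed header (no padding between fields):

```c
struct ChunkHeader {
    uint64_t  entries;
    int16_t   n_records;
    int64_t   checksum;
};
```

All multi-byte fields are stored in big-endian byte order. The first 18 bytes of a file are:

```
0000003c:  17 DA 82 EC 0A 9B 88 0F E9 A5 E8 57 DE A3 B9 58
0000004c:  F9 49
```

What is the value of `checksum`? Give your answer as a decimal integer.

-1704649139165791927

`checksum` follows `entries` (8 B), `n_records` (2 B), so it starts at offset 8 + 2 = 10 and occupies 8 bytes.
Bytes at offsets 10..17: E8 57 DE A3 B9 58 F9 49.
Big-endian: lowest address holds the most-significant byte.
The bytes are already most-significant first: 0xE857DEA3B958F949.
Top bit is set, so as a signed 64-bit value this is 0xE857DEA3B958F949 − 2^64 = -1704649139165791927.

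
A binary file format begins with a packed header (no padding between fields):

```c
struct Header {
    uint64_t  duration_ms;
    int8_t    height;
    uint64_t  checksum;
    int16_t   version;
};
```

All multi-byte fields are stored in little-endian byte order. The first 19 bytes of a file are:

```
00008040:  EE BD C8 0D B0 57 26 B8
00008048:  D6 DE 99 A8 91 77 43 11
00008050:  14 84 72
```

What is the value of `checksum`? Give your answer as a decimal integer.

`checksum` follows `duration_ms` (8 B), `height` (1 B), so it starts at offset 8 + 1 = 9 and occupies 8 bytes.
Bytes at offsets 9..16: DE 99 A8 91 77 43 11 14.
Little-endian: lowest address holds the least-significant byte.
Reassemble most-significant byte first: 14 11 43 77 91 A8 99 DE → 0x1411437791A899DE.
0x1411437791A899DE = 1446011136186554846.

1446011136186554846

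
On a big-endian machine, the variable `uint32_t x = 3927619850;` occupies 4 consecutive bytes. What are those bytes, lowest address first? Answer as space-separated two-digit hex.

EA 1A B9 0A

3927619850 in hexadecimal, padded to 32 bits, is 0xEA1AB90A.
Split into bytes (most-significant first): EA 1A B9 0A.
In big-endian order the high byte comes first in memory.
So the memory order matches the most-significant-first order: EA 1A B9 0A.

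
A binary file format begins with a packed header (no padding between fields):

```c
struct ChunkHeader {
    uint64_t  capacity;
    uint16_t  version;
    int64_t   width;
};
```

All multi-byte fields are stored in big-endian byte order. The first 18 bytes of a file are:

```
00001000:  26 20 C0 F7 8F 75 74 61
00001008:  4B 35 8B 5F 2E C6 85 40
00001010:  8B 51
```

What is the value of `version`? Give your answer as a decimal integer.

`version` follows `capacity` (8 bytes), so it starts at byte offset 8 and occupies 2 bytes.
Bytes at offsets 8..9: 4B 35.
Big-endian: lowest address holds the most-significant byte.
The bytes are already most-significant first: 0x4B35.
0x4B35 = 19253.

19253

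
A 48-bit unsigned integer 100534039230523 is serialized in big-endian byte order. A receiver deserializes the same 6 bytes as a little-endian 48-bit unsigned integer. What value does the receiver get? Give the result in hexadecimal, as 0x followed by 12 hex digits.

0x3B38B2676F5B

100534039230523 in 48-bit hexadecimal is 0x5B6F67B2383B.
Stored big-endian, the bytes at ascending addresses are 5B 6F 67 B2 38 3B.
Read back as little-endian, the first byte is least significant, giving 0x3B38B2676F5B.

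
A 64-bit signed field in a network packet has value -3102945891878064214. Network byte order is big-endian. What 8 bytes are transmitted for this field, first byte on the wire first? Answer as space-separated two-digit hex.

D4 F0 1F 26 C5 59 AF AA

Two's complement of -3102945891878064214 in 64 bits: 3102945891878064214 = 0x2B0FE0D93AA65056; invert → 0xD4F01F26C559AFA9; add 1 → 0xD4F01F26C559AFAA.
Split into bytes (most-significant first): D4 F0 1F 26 C5 59 AF AA.
In big-endian order the high byte comes first in memory.
So the memory order matches the most-significant-first order: D4 F0 1F 26 C5 59 AF AA.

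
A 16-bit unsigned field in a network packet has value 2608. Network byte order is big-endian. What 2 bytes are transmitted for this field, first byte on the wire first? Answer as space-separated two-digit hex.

2608 in hexadecimal, padded to 16 bits, is 0x0A30.
Split into bytes (most-significant first): 0A 30.
Big-endian stores the most-significant byte at the lowest address.
So the memory order matches the most-significant-first order: 0A 30.

0A 30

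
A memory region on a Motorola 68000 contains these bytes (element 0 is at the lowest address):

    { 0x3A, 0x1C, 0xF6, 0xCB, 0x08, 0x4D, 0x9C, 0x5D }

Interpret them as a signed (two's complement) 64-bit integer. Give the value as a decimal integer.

4187493105425816669

Big-endian: lowest address holds the most-significant byte.
The bytes are already most-significant first: 0x3A1CF6CB084D9C5D.
0x3A1CF6CB084D9C5D = 4187493105425816669.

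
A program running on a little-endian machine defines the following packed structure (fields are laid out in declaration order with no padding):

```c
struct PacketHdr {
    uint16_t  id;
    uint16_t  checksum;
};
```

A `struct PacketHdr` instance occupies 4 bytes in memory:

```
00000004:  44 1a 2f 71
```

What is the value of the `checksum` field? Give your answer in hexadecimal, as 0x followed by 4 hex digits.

0x712F

`checksum` follows `id` (2 bytes), so it starts at byte offset 2 and occupies 2 bytes.
Bytes at offsets 2..3: 2F 71.
In little-endian order the low byte comes first in memory.
Reassemble most-significant byte first: 71 2F → 0x712F.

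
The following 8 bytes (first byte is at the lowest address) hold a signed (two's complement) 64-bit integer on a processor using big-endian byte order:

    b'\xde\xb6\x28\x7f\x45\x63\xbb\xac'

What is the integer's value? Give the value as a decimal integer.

Big-endian stores the most-significant byte at the lowest address.
The bytes are already most-significant first: 0xDEB6287F4563BBAC.
Top bit is set, so as a signed 64-bit value this is 0xDEB6287F4563BBAC − 2^64 = -2398685224438088788.

-2398685224438088788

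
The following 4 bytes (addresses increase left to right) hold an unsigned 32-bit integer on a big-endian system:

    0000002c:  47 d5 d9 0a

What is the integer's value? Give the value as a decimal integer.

1205197066

Big-endian stores the most-significant byte at the lowest address.
The bytes are already most-significant first: 0x47D5D90A.
0x47D5D90A = 1205197066.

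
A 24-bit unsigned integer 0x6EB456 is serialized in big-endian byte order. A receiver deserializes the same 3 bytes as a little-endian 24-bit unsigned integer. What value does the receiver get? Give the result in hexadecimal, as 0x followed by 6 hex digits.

0x56B46E

Stored big-endian, the bytes at ascending addresses are 6E B4 56.
Read back as little-endian, the first byte is least significant, giving 0x56B46E.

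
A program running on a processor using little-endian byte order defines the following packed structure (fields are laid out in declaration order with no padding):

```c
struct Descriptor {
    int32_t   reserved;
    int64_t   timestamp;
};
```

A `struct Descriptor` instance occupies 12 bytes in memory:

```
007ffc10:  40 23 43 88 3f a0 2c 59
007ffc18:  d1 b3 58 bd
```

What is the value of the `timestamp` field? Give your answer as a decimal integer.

`timestamp` follows `reserved` (4 bytes), so it starts at byte offset 4 and occupies 8 bytes.
Bytes at offsets 4..11: 3F A0 2C 59 D1 B3 58 BD.
In little-endian order the low byte comes first in memory.
Reassemble most-significant byte first: BD 58 B3 D1 59 2C A0 3F → 0xBD58B3D1592CA03F.
Top bit is set, so as a signed 64-bit value this is 0xBD58B3D1592CA03F − 2^64 = -4802891290865000385.

-4802891290865000385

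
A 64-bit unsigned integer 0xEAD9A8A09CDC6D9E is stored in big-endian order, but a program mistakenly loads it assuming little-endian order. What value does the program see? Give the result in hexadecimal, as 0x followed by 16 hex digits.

Stored big-endian, the bytes at ascending addresses are EA D9 A8 A0 9C DC 6D 9E.
Read back as little-endian, the first byte is least significant, giving 0x9E6DDC9CA0A8D9EA.

0x9E6DDC9CA0A8D9EA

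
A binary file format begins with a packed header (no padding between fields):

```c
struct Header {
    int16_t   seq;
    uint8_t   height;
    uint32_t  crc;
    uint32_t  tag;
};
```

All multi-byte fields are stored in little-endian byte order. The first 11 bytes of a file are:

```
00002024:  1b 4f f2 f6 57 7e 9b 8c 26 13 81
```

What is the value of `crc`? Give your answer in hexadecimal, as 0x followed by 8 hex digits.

0x9B7E57F6

`crc` follows `seq` (2 B), `height` (1 B), so it starts at offset 2 + 1 = 3 and occupies 4 bytes.
Bytes at offsets 3..6: F6 57 7E 9B.
In little-endian order the low byte comes first in memory.
Reassemble most-significant byte first: 9B 7E 57 F6 → 0x9B7E57F6.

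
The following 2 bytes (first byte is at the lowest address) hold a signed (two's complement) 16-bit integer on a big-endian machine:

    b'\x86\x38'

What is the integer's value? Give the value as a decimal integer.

-31176

In big-endian order the high byte comes first in memory.
The bytes are already most-significant first: 0x8638.
Top bit is set, so as a signed 16-bit value this is 0x8638 − 2^16 = -31176.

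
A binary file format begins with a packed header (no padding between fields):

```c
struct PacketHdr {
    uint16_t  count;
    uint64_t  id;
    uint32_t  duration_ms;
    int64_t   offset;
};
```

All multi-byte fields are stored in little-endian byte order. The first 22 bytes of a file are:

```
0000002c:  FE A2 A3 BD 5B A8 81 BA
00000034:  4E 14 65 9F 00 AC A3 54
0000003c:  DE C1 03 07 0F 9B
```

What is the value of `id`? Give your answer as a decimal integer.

1463311994980122019

`id` follows `count` (2 bytes), so it starts at byte offset 2 and occupies 8 bytes.
Bytes at offsets 2..9: A3 BD 5B A8 81 BA 4E 14.
In little-endian order the low byte comes first in memory.
Reassemble most-significant byte first: 14 4E BA 81 A8 5B BD A3 → 0x144EBA81A85BBDA3.
0x144EBA81A85BBDA3 = 1463311994980122019.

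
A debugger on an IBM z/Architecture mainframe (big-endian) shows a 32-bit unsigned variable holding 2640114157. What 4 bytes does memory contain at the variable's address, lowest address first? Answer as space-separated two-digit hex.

9D 5C F1 ED

2640114157 in hexadecimal, padded to 32 bits, is 0x9D5CF1ED.
Split into bytes (most-significant first): 9D 5C F1 ED.
Big-endian stores the most-significant byte at the lowest address.
So the memory order matches the most-significant-first order: 9D 5C F1 ED.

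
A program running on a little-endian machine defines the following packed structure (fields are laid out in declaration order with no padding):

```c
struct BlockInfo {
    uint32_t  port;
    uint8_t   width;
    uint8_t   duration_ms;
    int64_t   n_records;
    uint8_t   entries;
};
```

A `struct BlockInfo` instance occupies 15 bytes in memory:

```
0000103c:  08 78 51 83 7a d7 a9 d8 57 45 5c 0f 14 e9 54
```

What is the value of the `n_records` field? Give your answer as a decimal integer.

`n_records` follows `port` (4 B), `width` (1 B), `duration_ms` (1 B), so it starts at offset 4 + 1 + 1 = 6 and occupies 8 bytes.
Bytes at offsets 6..13: A9 D8 57 45 5C 0F 14 E9.
Little-endian stores the least-significant byte at the lowest address.
Reassemble most-significant byte first: E9 14 0F 5C 45 57 D8 A9 → 0xE9140F5C4557D8A9.
Top bit is set, so as a signed 64-bit value this is 0xE9140F5C4557D8A9 − 2^64 = -1651678274363336535.

-1651678274363336535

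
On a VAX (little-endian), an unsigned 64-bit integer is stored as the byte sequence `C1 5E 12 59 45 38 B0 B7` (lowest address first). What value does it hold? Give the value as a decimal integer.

13236141175340162753

In little-endian order the low byte comes first in memory.
Reassemble most-significant byte first: B7 B0 38 45 59 12 5E C1 → 0xB7B0384559125EC1.
0xB7B0384559125EC1 = 13236141175340162753.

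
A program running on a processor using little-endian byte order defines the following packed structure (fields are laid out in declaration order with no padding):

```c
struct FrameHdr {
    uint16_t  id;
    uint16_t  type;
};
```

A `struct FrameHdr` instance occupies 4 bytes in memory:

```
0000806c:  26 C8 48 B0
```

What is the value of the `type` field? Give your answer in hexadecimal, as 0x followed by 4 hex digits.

`type` follows `id` (2 bytes), so it starts at byte offset 2 and occupies 2 bytes.
Bytes at offsets 2..3: 48 B0.
Little-endian stores the least-significant byte at the lowest address.
Reassemble most-significant byte first: B0 48 → 0xB048.

0xB048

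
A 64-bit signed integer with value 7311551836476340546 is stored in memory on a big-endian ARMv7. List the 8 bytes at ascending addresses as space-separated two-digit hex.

65 77 D9 A8 32 06 F9 42

7311551836476340546 in hexadecimal, padded to 64 bits, is 0x6577D9A83206F942.
Split into bytes (most-significant first): 65 77 D9 A8 32 06 F9 42.
In big-endian order the high byte comes first in memory.
So the memory order matches the most-significant-first order: 65 77 D9 A8 32 06 F9 42.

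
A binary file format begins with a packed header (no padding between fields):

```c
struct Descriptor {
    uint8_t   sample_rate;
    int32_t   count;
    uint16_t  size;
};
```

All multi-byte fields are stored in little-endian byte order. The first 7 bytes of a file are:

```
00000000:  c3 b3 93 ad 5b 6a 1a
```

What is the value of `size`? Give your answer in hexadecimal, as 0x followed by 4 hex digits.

`size` follows `sample_rate` (1 B), `count` (4 B), so it starts at offset 1 + 4 = 5 and occupies 2 bytes.
Bytes at offsets 5..6: 6A 1A.
Little-endian: lowest address holds the least-significant byte.
Reassemble most-significant byte first: 1A 6A → 0x1A6A.

0x1A6A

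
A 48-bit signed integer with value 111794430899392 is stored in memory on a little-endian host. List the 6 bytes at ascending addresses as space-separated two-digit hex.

111794430899392 in hexadecimal, padded to 48 bits, is 0x65AD2B5774C0.
Split into bytes (most-significant first): 65 AD 2B 57 74 C0.
Little-endian stores the least-significant byte at the lowest address.
So at ascending addresses the bytes are C0 74 57 2B AD 65.

C0 74 57 2B AD 65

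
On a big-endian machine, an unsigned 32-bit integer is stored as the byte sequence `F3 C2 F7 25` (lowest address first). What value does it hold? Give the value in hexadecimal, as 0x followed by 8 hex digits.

0xF3C2F725

Big-endian stores the most-significant byte at the lowest address.
The bytes are already most-significant first: 0xF3C2F725.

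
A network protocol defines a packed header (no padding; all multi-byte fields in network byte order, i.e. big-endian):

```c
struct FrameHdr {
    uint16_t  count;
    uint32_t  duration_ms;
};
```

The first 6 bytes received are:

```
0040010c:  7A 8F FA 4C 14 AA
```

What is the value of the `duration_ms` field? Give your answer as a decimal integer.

4199290026

`duration_ms` follows `count` (2 bytes), so it starts at byte offset 2 and occupies 4 bytes.
Bytes at offsets 2..5: FA 4C 14 AA.
In big-endian order the high byte comes first in memory.
The bytes are already most-significant first: 0xFA4C14AA.
0xFA4C14AA = 4199290026.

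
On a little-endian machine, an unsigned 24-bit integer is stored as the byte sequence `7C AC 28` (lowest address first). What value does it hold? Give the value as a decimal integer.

2665596

In little-endian order the low byte comes first in memory.
Reassemble most-significant byte first: 28 AC 7C → 0x28AC7C.
0x28AC7C = 2665596.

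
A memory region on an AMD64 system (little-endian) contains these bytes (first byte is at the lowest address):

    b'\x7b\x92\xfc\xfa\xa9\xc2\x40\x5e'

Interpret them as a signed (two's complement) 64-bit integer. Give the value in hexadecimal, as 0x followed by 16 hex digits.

Little-endian: lowest address holds the least-significant byte.
Reassemble most-significant byte first: 5E 40 C2 A9 FA FC 92 7B → 0x5E40C2A9FAFC927B.

0x5E40C2A9FAFC927B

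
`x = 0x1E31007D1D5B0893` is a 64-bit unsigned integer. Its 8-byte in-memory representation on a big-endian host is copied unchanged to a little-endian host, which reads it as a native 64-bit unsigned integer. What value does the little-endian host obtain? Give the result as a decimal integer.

Stored big-endian, the bytes at ascending addresses are 1E 31 00 7D 1D 5B 08 93.
Read back as little-endian, the first byte is least significant, giving 0x93085B1D7D00311E.
0x93085B1D7D00311E = 10594818305598435614.

10594818305598435614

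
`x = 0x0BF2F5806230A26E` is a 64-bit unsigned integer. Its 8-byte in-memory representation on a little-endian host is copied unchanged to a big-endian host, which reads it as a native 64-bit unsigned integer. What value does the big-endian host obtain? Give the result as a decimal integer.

7971987490027729419

Stored little-endian, the bytes at ascending addresses are 6E A2 30 62 80 F5 F2 0B.
Read back as big-endian, the last byte is least significant, giving 0x6EA2306280F5F20B.
0x6EA2306280F5F20B = 7971987490027729419.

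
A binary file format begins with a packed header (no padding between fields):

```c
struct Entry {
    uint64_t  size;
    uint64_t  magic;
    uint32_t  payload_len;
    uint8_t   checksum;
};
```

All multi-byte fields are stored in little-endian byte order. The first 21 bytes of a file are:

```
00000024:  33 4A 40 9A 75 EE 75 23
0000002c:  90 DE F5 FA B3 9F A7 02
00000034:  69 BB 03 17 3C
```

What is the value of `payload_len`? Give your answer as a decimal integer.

386120553

`payload_len` follows `size` (8 B), `magic` (8 B), so it starts at offset 8 + 8 = 16 and occupies 4 bytes.
Bytes at offsets 16..19: 69 BB 03 17.
Little-endian stores the least-significant byte at the lowest address.
Reassemble most-significant byte first: 17 03 BB 69 → 0x1703BB69.
0x1703BB69 = 386120553.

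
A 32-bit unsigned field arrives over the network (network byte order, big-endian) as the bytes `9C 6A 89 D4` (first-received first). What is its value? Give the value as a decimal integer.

In big-endian order the high byte comes first in memory.
The bytes are already most-significant first: 0x9C6A89D4.
0x9C6A89D4 = 2624227796.

2624227796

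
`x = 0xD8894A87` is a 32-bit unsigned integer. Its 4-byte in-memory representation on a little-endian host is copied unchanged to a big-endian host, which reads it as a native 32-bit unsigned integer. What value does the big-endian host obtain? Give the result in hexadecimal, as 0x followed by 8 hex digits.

0x874A89D8

Stored little-endian, the bytes at ascending addresses are 87 4A 89 D8.
Read back as big-endian, the last byte is least significant, giving 0x874A89D8.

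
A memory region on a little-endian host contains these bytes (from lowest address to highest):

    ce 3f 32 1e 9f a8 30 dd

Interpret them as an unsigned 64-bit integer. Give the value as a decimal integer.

Little-endian stores the least-significant byte at the lowest address.
Reassemble most-significant byte first: DD 30 A8 9F 1E 32 3F CE → 0xDD30A89F1E323FCE.
0xDD30A89F1E323FCE = 15938424482624061390.

15938424482624061390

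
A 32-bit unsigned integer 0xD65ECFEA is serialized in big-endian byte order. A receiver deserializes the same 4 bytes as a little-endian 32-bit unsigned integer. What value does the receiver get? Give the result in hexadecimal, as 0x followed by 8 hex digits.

0xEACF5ED6

Stored big-endian, the bytes at ascending addresses are D6 5E CF EA.
Read back as little-endian, the first byte is least significant, giving 0xEACF5ED6.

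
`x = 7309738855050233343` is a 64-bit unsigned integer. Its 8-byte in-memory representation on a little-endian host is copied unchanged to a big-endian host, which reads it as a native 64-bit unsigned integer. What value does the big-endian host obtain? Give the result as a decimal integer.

18430176154727510373

7309738855050233343 in 64-bit hexadecimal is 0x657168C29023C5FF.
Stored little-endian, the bytes at ascending addresses are FF C5 23 90 C2 68 71 65.
Read back as big-endian, the last byte is least significant, giving 0xFFC52390C2687165.
0xFFC52390C2687165 = 18430176154727510373.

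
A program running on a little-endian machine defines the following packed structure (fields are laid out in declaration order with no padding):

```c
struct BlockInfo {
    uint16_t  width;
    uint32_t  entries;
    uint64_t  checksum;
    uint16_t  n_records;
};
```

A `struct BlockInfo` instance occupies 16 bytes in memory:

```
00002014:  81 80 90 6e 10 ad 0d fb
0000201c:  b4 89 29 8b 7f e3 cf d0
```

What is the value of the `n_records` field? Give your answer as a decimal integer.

`n_records` follows `width` (2 B), `entries` (4 B), `checksum` (8 B), so it starts at offset 2 + 4 + 8 = 14 and occupies 2 bytes.
Bytes at offsets 14..15: CF D0.
Little-endian: lowest address holds the least-significant byte.
Reassemble most-significant byte first: D0 CF → 0xD0CF.
0xD0CF = 53455.

53455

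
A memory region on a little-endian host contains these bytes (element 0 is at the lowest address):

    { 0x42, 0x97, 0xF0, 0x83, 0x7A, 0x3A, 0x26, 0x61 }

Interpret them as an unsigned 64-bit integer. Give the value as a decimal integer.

7000346968668018498

Little-endian stores the least-significant byte at the lowest address.
Reassemble most-significant byte first: 61 26 3A 7A 83 F0 97 42 → 0x61263A7A83F09742.
0x61263A7A83F09742 = 7000346968668018498.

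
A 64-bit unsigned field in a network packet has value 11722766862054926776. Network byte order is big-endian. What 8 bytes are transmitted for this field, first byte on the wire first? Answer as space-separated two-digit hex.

11722766862054926776 in hexadecimal, padded to 64 bits, is 0xA2AFA259E58129B8.
Split into bytes (most-significant first): A2 AF A2 59 E5 81 29 B8.
Big-endian: lowest address holds the most-significant byte.
So the memory order matches the most-significant-first order: A2 AF A2 59 E5 81 29 B8.

A2 AF A2 59 E5 81 29 B8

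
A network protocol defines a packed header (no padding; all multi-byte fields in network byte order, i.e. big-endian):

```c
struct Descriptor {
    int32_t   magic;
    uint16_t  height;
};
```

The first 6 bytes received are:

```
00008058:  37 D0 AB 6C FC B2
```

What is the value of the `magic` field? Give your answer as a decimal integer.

`magic` is the first field, at byte offset 0, occupying 4 bytes.
Bytes at offsets 0..3: 37 D0 AB 6C.
In big-endian order the high byte comes first in memory.
The bytes are already most-significant first: 0x37D0AB6C.
0x37D0AB6C = 936422252.

936422252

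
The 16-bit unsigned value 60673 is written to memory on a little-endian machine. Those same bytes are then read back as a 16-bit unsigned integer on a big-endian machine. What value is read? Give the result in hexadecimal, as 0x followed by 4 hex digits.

0x01ED

60673 in 16-bit hexadecimal is 0xED01.
Stored little-endian, the bytes at ascending addresses are 01 ED.
Read back as big-endian, the last byte is least significant, giving 0x01ED.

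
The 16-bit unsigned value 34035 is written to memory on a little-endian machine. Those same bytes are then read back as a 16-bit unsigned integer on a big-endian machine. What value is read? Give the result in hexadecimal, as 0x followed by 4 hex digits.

0xF384

34035 in 16-bit hexadecimal is 0x84F3.
Stored little-endian, the bytes at ascending addresses are F3 84.
Read back as big-endian, the last byte is least significant, giving 0xF384.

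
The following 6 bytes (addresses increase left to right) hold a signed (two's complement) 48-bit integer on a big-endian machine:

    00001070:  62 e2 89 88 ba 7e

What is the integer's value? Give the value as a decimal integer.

108725109570174

Big-endian: lowest address holds the most-significant byte.
The bytes are already most-significant first: 0x62E28988BA7E.
0x62E28988BA7E = 108725109570174.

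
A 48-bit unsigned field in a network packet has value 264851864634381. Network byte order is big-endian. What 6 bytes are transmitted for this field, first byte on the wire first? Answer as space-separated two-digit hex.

264851864634381 in hexadecimal, padded to 48 bits, is 0xF0E1A14F440D.
Split into bytes (most-significant first): F0 E1 A1 4F 44 0D.
In big-endian order the high byte comes first in memory.
So the memory order matches the most-significant-first order: F0 E1 A1 4F 44 0D.

F0 E1 A1 4F 44 0D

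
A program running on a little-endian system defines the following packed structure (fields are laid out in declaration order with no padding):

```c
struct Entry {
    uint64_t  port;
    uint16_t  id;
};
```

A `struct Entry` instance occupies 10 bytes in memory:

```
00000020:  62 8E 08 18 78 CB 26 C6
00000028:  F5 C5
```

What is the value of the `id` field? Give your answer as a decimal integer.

50677

`id` follows `port` (8 bytes), so it starts at byte offset 8 and occupies 2 bytes.
Bytes at offsets 8..9: F5 C5.
In little-endian order the low byte comes first in memory.
Reassemble most-significant byte first: C5 F5 → 0xC5F5.
0xC5F5 = 50677.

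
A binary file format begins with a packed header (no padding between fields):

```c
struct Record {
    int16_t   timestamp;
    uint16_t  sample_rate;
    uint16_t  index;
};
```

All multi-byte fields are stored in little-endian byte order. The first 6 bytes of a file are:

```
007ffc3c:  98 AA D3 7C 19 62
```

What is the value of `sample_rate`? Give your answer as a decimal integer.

31955

`sample_rate` follows `timestamp` (2 bytes), so it starts at byte offset 2 and occupies 2 bytes.
Bytes at offsets 2..3: D3 7C.
Little-endian: lowest address holds the least-significant byte.
Reassemble most-significant byte first: 7C D3 → 0x7CD3.
0x7CD3 = 31955.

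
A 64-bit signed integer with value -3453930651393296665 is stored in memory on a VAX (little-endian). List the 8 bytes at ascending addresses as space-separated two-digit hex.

Two's complement of -3453930651393296665 in 64 bits: 3453930651393296665 = 0x2FEED3A0B3218919; invert → 0xD0112C5F4CDE76E6; add 1 → 0xD0112C5F4CDE76E7.
Split into bytes (most-significant first): D0 11 2C 5F 4C DE 76 E7.
Little-endian: lowest address holds the least-significant byte.
So at ascending addresses the bytes are E7 76 DE 4C 5F 2C 11 D0.

E7 76 DE 4C 5F 2C 11 D0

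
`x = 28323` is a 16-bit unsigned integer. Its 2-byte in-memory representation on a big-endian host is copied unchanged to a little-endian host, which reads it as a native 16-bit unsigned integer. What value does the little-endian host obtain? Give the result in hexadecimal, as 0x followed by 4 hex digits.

28323 in 16-bit hexadecimal is 0x6EA3.
Stored big-endian, the bytes at ascending addresses are 6E A3.
Read back as little-endian, the first byte is least significant, giving 0xA36E.

0xA36E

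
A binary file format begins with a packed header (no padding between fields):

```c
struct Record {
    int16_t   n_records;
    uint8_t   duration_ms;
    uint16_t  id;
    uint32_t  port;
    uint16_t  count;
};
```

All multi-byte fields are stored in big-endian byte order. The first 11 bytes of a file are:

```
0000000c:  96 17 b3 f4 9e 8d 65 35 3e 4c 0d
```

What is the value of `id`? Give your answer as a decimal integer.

`id` follows `n_records` (2 B), `duration_ms` (1 B), so it starts at offset 2 + 1 = 3 and occupies 2 bytes.
Bytes at offsets 3..4: F4 9E.
In big-endian order the high byte comes first in memory.
The bytes are already most-significant first: 0xF49E.
0xF49E = 62622.

62622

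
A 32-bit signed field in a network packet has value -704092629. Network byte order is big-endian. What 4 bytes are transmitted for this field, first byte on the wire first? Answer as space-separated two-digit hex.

Two's complement of -704092629 in 32 bits: 704092629 = 0x29F799D5; invert → 0xD608662A; add 1 → 0xD608662B.
Split into bytes (most-significant first): D6 08 66 2B.
In big-endian order the high byte comes first in memory.
So the memory order matches the most-significant-first order: D6 08 66 2B.

D6 08 66 2B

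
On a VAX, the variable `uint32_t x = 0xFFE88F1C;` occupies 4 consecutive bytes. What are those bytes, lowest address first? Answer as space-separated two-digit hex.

1C 8F E8 FF

Split into bytes (most-significant first): FF E8 8F 1C.
Little-endian stores the least-significant byte at the lowest address.
So at ascending addresses the bytes are 1C 8F E8 FF.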